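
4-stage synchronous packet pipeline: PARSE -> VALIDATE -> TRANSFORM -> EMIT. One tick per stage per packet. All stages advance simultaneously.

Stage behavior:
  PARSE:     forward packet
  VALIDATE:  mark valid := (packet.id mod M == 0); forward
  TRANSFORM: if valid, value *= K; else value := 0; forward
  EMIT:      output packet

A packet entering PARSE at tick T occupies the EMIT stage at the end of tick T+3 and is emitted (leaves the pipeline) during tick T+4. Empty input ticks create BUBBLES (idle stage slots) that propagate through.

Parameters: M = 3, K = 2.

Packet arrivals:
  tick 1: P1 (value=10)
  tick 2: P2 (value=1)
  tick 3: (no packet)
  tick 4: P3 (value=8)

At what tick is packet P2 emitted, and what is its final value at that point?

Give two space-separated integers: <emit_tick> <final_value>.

Tick 1: [PARSE:P1(v=10,ok=F), VALIDATE:-, TRANSFORM:-, EMIT:-] out:-; in:P1
Tick 2: [PARSE:P2(v=1,ok=F), VALIDATE:P1(v=10,ok=F), TRANSFORM:-, EMIT:-] out:-; in:P2
Tick 3: [PARSE:-, VALIDATE:P2(v=1,ok=F), TRANSFORM:P1(v=0,ok=F), EMIT:-] out:-; in:-
Tick 4: [PARSE:P3(v=8,ok=F), VALIDATE:-, TRANSFORM:P2(v=0,ok=F), EMIT:P1(v=0,ok=F)] out:-; in:P3
Tick 5: [PARSE:-, VALIDATE:P3(v=8,ok=T), TRANSFORM:-, EMIT:P2(v=0,ok=F)] out:P1(v=0); in:-
Tick 6: [PARSE:-, VALIDATE:-, TRANSFORM:P3(v=16,ok=T), EMIT:-] out:P2(v=0); in:-
Tick 7: [PARSE:-, VALIDATE:-, TRANSFORM:-, EMIT:P3(v=16,ok=T)] out:-; in:-
Tick 8: [PARSE:-, VALIDATE:-, TRANSFORM:-, EMIT:-] out:P3(v=16); in:-
P2: arrives tick 2, valid=False (id=2, id%3=2), emit tick 6, final value 0

Answer: 6 0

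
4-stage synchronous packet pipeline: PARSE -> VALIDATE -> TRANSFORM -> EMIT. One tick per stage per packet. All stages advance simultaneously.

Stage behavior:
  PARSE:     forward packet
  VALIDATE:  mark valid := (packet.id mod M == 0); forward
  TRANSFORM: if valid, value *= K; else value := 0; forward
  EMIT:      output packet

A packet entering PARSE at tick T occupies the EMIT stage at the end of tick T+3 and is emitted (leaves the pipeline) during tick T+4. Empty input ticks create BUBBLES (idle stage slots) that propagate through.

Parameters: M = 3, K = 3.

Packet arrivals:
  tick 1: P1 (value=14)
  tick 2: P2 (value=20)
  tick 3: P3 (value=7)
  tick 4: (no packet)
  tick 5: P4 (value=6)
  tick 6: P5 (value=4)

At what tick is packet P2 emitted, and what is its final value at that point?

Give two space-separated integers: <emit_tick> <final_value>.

Answer: 6 0

Derivation:
Tick 1: [PARSE:P1(v=14,ok=F), VALIDATE:-, TRANSFORM:-, EMIT:-] out:-; in:P1
Tick 2: [PARSE:P2(v=20,ok=F), VALIDATE:P1(v=14,ok=F), TRANSFORM:-, EMIT:-] out:-; in:P2
Tick 3: [PARSE:P3(v=7,ok=F), VALIDATE:P2(v=20,ok=F), TRANSFORM:P1(v=0,ok=F), EMIT:-] out:-; in:P3
Tick 4: [PARSE:-, VALIDATE:P3(v=7,ok=T), TRANSFORM:P2(v=0,ok=F), EMIT:P1(v=0,ok=F)] out:-; in:-
Tick 5: [PARSE:P4(v=6,ok=F), VALIDATE:-, TRANSFORM:P3(v=21,ok=T), EMIT:P2(v=0,ok=F)] out:P1(v=0); in:P4
Tick 6: [PARSE:P5(v=4,ok=F), VALIDATE:P4(v=6,ok=F), TRANSFORM:-, EMIT:P3(v=21,ok=T)] out:P2(v=0); in:P5
Tick 7: [PARSE:-, VALIDATE:P5(v=4,ok=F), TRANSFORM:P4(v=0,ok=F), EMIT:-] out:P3(v=21); in:-
Tick 8: [PARSE:-, VALIDATE:-, TRANSFORM:P5(v=0,ok=F), EMIT:P4(v=0,ok=F)] out:-; in:-
Tick 9: [PARSE:-, VALIDATE:-, TRANSFORM:-, EMIT:P5(v=0,ok=F)] out:P4(v=0); in:-
Tick 10: [PARSE:-, VALIDATE:-, TRANSFORM:-, EMIT:-] out:P5(v=0); in:-
P2: arrives tick 2, valid=False (id=2, id%3=2), emit tick 6, final value 0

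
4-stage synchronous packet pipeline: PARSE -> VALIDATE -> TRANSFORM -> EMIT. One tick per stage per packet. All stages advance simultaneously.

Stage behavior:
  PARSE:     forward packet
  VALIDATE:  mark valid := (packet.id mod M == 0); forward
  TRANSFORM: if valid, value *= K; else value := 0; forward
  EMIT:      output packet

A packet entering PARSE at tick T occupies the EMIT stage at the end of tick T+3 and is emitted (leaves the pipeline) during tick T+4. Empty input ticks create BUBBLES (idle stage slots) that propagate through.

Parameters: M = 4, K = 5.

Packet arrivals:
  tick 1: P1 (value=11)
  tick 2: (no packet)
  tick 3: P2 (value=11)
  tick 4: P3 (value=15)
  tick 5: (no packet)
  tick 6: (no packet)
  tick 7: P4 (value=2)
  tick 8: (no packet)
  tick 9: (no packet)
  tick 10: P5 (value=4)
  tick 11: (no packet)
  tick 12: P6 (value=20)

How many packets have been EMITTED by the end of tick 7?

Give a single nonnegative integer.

Answer: 2

Derivation:
Tick 1: [PARSE:P1(v=11,ok=F), VALIDATE:-, TRANSFORM:-, EMIT:-] out:-; in:P1
Tick 2: [PARSE:-, VALIDATE:P1(v=11,ok=F), TRANSFORM:-, EMIT:-] out:-; in:-
Tick 3: [PARSE:P2(v=11,ok=F), VALIDATE:-, TRANSFORM:P1(v=0,ok=F), EMIT:-] out:-; in:P2
Tick 4: [PARSE:P3(v=15,ok=F), VALIDATE:P2(v=11,ok=F), TRANSFORM:-, EMIT:P1(v=0,ok=F)] out:-; in:P3
Tick 5: [PARSE:-, VALIDATE:P3(v=15,ok=F), TRANSFORM:P2(v=0,ok=F), EMIT:-] out:P1(v=0); in:-
Tick 6: [PARSE:-, VALIDATE:-, TRANSFORM:P3(v=0,ok=F), EMIT:P2(v=0,ok=F)] out:-; in:-
Tick 7: [PARSE:P4(v=2,ok=F), VALIDATE:-, TRANSFORM:-, EMIT:P3(v=0,ok=F)] out:P2(v=0); in:P4
Emitted by tick 7: ['P1', 'P2']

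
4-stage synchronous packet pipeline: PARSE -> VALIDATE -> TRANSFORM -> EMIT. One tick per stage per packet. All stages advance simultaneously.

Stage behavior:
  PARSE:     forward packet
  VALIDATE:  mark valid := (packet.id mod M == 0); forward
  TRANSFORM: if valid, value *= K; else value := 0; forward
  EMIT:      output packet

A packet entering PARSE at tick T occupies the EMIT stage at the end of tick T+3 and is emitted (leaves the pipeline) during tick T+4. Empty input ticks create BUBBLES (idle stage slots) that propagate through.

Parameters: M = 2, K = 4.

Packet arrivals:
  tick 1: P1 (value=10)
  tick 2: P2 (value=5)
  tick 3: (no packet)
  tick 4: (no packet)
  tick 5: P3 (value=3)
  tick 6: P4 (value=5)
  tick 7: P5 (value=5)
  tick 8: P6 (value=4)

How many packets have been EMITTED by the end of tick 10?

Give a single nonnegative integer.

Answer: 4

Derivation:
Tick 1: [PARSE:P1(v=10,ok=F), VALIDATE:-, TRANSFORM:-, EMIT:-] out:-; in:P1
Tick 2: [PARSE:P2(v=5,ok=F), VALIDATE:P1(v=10,ok=F), TRANSFORM:-, EMIT:-] out:-; in:P2
Tick 3: [PARSE:-, VALIDATE:P2(v=5,ok=T), TRANSFORM:P1(v=0,ok=F), EMIT:-] out:-; in:-
Tick 4: [PARSE:-, VALIDATE:-, TRANSFORM:P2(v=20,ok=T), EMIT:P1(v=0,ok=F)] out:-; in:-
Tick 5: [PARSE:P3(v=3,ok=F), VALIDATE:-, TRANSFORM:-, EMIT:P2(v=20,ok=T)] out:P1(v=0); in:P3
Tick 6: [PARSE:P4(v=5,ok=F), VALIDATE:P3(v=3,ok=F), TRANSFORM:-, EMIT:-] out:P2(v=20); in:P4
Tick 7: [PARSE:P5(v=5,ok=F), VALIDATE:P4(v=5,ok=T), TRANSFORM:P3(v=0,ok=F), EMIT:-] out:-; in:P5
Tick 8: [PARSE:P6(v=4,ok=F), VALIDATE:P5(v=5,ok=F), TRANSFORM:P4(v=20,ok=T), EMIT:P3(v=0,ok=F)] out:-; in:P6
Tick 9: [PARSE:-, VALIDATE:P6(v=4,ok=T), TRANSFORM:P5(v=0,ok=F), EMIT:P4(v=20,ok=T)] out:P3(v=0); in:-
Tick 10: [PARSE:-, VALIDATE:-, TRANSFORM:P6(v=16,ok=T), EMIT:P5(v=0,ok=F)] out:P4(v=20); in:-
Emitted by tick 10: ['P1', 'P2', 'P3', 'P4']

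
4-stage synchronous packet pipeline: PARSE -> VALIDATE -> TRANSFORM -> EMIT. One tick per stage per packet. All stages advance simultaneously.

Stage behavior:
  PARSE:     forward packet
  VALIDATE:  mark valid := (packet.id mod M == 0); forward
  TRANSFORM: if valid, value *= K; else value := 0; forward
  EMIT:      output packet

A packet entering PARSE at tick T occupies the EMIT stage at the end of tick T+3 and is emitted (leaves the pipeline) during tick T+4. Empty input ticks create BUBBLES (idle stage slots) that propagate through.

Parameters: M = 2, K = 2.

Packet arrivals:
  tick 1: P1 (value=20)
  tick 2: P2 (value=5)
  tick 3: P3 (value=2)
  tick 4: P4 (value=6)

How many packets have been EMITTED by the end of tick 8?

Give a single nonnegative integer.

Answer: 4

Derivation:
Tick 1: [PARSE:P1(v=20,ok=F), VALIDATE:-, TRANSFORM:-, EMIT:-] out:-; in:P1
Tick 2: [PARSE:P2(v=5,ok=F), VALIDATE:P1(v=20,ok=F), TRANSFORM:-, EMIT:-] out:-; in:P2
Tick 3: [PARSE:P3(v=2,ok=F), VALIDATE:P2(v=5,ok=T), TRANSFORM:P1(v=0,ok=F), EMIT:-] out:-; in:P3
Tick 4: [PARSE:P4(v=6,ok=F), VALIDATE:P3(v=2,ok=F), TRANSFORM:P2(v=10,ok=T), EMIT:P1(v=0,ok=F)] out:-; in:P4
Tick 5: [PARSE:-, VALIDATE:P4(v=6,ok=T), TRANSFORM:P3(v=0,ok=F), EMIT:P2(v=10,ok=T)] out:P1(v=0); in:-
Tick 6: [PARSE:-, VALIDATE:-, TRANSFORM:P4(v=12,ok=T), EMIT:P3(v=0,ok=F)] out:P2(v=10); in:-
Tick 7: [PARSE:-, VALIDATE:-, TRANSFORM:-, EMIT:P4(v=12,ok=T)] out:P3(v=0); in:-
Tick 8: [PARSE:-, VALIDATE:-, TRANSFORM:-, EMIT:-] out:P4(v=12); in:-
Emitted by tick 8: ['P1', 'P2', 'P3', 'P4']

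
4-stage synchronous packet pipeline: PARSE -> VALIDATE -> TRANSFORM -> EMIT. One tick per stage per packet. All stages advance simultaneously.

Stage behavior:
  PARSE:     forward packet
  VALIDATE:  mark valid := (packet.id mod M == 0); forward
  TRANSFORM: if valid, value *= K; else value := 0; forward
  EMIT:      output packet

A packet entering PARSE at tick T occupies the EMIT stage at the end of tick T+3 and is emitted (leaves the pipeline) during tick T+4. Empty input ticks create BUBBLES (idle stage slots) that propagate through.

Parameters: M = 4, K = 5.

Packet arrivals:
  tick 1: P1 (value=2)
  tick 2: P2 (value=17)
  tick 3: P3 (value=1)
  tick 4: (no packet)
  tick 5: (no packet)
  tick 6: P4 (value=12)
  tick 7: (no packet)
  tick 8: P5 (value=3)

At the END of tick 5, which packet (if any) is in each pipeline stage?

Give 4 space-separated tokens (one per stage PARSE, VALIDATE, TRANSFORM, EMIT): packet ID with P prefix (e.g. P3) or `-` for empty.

Answer: - - P3 P2

Derivation:
Tick 1: [PARSE:P1(v=2,ok=F), VALIDATE:-, TRANSFORM:-, EMIT:-] out:-; in:P1
Tick 2: [PARSE:P2(v=17,ok=F), VALIDATE:P1(v=2,ok=F), TRANSFORM:-, EMIT:-] out:-; in:P2
Tick 3: [PARSE:P3(v=1,ok=F), VALIDATE:P2(v=17,ok=F), TRANSFORM:P1(v=0,ok=F), EMIT:-] out:-; in:P3
Tick 4: [PARSE:-, VALIDATE:P3(v=1,ok=F), TRANSFORM:P2(v=0,ok=F), EMIT:P1(v=0,ok=F)] out:-; in:-
Tick 5: [PARSE:-, VALIDATE:-, TRANSFORM:P3(v=0,ok=F), EMIT:P2(v=0,ok=F)] out:P1(v=0); in:-
At end of tick 5: ['-', '-', 'P3', 'P2']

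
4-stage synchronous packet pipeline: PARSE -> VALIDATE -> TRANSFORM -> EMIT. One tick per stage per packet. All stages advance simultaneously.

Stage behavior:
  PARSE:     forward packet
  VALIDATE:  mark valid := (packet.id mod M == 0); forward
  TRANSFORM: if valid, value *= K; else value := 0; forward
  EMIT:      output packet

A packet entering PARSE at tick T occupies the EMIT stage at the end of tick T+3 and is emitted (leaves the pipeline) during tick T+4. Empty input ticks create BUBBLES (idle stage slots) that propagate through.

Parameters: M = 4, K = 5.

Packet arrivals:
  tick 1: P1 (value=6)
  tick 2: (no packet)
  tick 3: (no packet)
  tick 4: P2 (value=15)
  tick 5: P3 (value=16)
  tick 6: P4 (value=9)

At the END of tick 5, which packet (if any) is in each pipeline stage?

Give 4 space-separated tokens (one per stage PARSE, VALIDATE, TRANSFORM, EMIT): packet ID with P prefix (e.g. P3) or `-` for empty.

Answer: P3 P2 - -

Derivation:
Tick 1: [PARSE:P1(v=6,ok=F), VALIDATE:-, TRANSFORM:-, EMIT:-] out:-; in:P1
Tick 2: [PARSE:-, VALIDATE:P1(v=6,ok=F), TRANSFORM:-, EMIT:-] out:-; in:-
Tick 3: [PARSE:-, VALIDATE:-, TRANSFORM:P1(v=0,ok=F), EMIT:-] out:-; in:-
Tick 4: [PARSE:P2(v=15,ok=F), VALIDATE:-, TRANSFORM:-, EMIT:P1(v=0,ok=F)] out:-; in:P2
Tick 5: [PARSE:P3(v=16,ok=F), VALIDATE:P2(v=15,ok=F), TRANSFORM:-, EMIT:-] out:P1(v=0); in:P3
At end of tick 5: ['P3', 'P2', '-', '-']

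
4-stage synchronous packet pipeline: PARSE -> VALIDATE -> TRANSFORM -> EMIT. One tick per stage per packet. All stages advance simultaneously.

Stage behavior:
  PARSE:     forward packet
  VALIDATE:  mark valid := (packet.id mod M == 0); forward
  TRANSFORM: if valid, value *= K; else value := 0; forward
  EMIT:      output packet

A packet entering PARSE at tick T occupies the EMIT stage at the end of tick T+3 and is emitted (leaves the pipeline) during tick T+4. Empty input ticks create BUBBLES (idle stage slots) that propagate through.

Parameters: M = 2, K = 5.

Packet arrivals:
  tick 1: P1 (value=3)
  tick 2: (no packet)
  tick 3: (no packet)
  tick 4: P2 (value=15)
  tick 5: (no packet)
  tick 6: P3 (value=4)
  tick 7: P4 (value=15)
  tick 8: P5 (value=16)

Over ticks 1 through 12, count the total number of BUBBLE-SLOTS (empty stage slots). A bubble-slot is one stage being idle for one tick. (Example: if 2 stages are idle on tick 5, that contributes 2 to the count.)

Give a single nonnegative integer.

Answer: 28

Derivation:
Tick 1: [PARSE:P1(v=3,ok=F), VALIDATE:-, TRANSFORM:-, EMIT:-] out:-; bubbles=3
Tick 2: [PARSE:-, VALIDATE:P1(v=3,ok=F), TRANSFORM:-, EMIT:-] out:-; bubbles=3
Tick 3: [PARSE:-, VALIDATE:-, TRANSFORM:P1(v=0,ok=F), EMIT:-] out:-; bubbles=3
Tick 4: [PARSE:P2(v=15,ok=F), VALIDATE:-, TRANSFORM:-, EMIT:P1(v=0,ok=F)] out:-; bubbles=2
Tick 5: [PARSE:-, VALIDATE:P2(v=15,ok=T), TRANSFORM:-, EMIT:-] out:P1(v=0); bubbles=3
Tick 6: [PARSE:P3(v=4,ok=F), VALIDATE:-, TRANSFORM:P2(v=75,ok=T), EMIT:-] out:-; bubbles=2
Tick 7: [PARSE:P4(v=15,ok=F), VALIDATE:P3(v=4,ok=F), TRANSFORM:-, EMIT:P2(v=75,ok=T)] out:-; bubbles=1
Tick 8: [PARSE:P5(v=16,ok=F), VALIDATE:P4(v=15,ok=T), TRANSFORM:P3(v=0,ok=F), EMIT:-] out:P2(v=75); bubbles=1
Tick 9: [PARSE:-, VALIDATE:P5(v=16,ok=F), TRANSFORM:P4(v=75,ok=T), EMIT:P3(v=0,ok=F)] out:-; bubbles=1
Tick 10: [PARSE:-, VALIDATE:-, TRANSFORM:P5(v=0,ok=F), EMIT:P4(v=75,ok=T)] out:P3(v=0); bubbles=2
Tick 11: [PARSE:-, VALIDATE:-, TRANSFORM:-, EMIT:P5(v=0,ok=F)] out:P4(v=75); bubbles=3
Tick 12: [PARSE:-, VALIDATE:-, TRANSFORM:-, EMIT:-] out:P5(v=0); bubbles=4
Total bubble-slots: 28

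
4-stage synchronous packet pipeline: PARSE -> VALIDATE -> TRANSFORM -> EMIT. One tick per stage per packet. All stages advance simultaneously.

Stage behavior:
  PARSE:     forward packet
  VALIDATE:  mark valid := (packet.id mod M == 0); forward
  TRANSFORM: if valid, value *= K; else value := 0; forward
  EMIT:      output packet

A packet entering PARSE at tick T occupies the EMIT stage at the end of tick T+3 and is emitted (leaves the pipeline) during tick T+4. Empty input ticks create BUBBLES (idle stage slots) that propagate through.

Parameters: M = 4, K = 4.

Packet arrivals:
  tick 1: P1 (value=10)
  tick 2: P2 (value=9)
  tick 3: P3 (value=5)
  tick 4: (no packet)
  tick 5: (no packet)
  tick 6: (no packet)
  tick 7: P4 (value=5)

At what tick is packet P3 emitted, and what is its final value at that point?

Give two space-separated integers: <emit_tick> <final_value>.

Tick 1: [PARSE:P1(v=10,ok=F), VALIDATE:-, TRANSFORM:-, EMIT:-] out:-; in:P1
Tick 2: [PARSE:P2(v=9,ok=F), VALIDATE:P1(v=10,ok=F), TRANSFORM:-, EMIT:-] out:-; in:P2
Tick 3: [PARSE:P3(v=5,ok=F), VALIDATE:P2(v=9,ok=F), TRANSFORM:P1(v=0,ok=F), EMIT:-] out:-; in:P3
Tick 4: [PARSE:-, VALIDATE:P3(v=5,ok=F), TRANSFORM:P2(v=0,ok=F), EMIT:P1(v=0,ok=F)] out:-; in:-
Tick 5: [PARSE:-, VALIDATE:-, TRANSFORM:P3(v=0,ok=F), EMIT:P2(v=0,ok=F)] out:P1(v=0); in:-
Tick 6: [PARSE:-, VALIDATE:-, TRANSFORM:-, EMIT:P3(v=0,ok=F)] out:P2(v=0); in:-
Tick 7: [PARSE:P4(v=5,ok=F), VALIDATE:-, TRANSFORM:-, EMIT:-] out:P3(v=0); in:P4
Tick 8: [PARSE:-, VALIDATE:P4(v=5,ok=T), TRANSFORM:-, EMIT:-] out:-; in:-
Tick 9: [PARSE:-, VALIDATE:-, TRANSFORM:P4(v=20,ok=T), EMIT:-] out:-; in:-
Tick 10: [PARSE:-, VALIDATE:-, TRANSFORM:-, EMIT:P4(v=20,ok=T)] out:-; in:-
Tick 11: [PARSE:-, VALIDATE:-, TRANSFORM:-, EMIT:-] out:P4(v=20); in:-
P3: arrives tick 3, valid=False (id=3, id%4=3), emit tick 7, final value 0

Answer: 7 0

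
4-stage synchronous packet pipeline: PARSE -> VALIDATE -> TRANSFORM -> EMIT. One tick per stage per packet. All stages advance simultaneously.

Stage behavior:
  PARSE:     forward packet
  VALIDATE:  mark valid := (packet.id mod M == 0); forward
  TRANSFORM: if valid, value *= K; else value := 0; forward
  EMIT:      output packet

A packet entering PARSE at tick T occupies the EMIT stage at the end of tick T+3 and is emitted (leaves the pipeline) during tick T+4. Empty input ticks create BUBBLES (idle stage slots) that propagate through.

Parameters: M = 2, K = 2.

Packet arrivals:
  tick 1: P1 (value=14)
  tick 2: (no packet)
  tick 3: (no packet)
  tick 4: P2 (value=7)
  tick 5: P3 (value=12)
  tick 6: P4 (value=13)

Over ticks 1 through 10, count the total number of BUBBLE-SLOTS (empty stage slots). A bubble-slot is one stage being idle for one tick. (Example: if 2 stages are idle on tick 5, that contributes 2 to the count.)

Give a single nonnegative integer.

Answer: 24

Derivation:
Tick 1: [PARSE:P1(v=14,ok=F), VALIDATE:-, TRANSFORM:-, EMIT:-] out:-; bubbles=3
Tick 2: [PARSE:-, VALIDATE:P1(v=14,ok=F), TRANSFORM:-, EMIT:-] out:-; bubbles=3
Tick 3: [PARSE:-, VALIDATE:-, TRANSFORM:P1(v=0,ok=F), EMIT:-] out:-; bubbles=3
Tick 4: [PARSE:P2(v=7,ok=F), VALIDATE:-, TRANSFORM:-, EMIT:P1(v=0,ok=F)] out:-; bubbles=2
Tick 5: [PARSE:P3(v=12,ok=F), VALIDATE:P2(v=7,ok=T), TRANSFORM:-, EMIT:-] out:P1(v=0); bubbles=2
Tick 6: [PARSE:P4(v=13,ok=F), VALIDATE:P3(v=12,ok=F), TRANSFORM:P2(v=14,ok=T), EMIT:-] out:-; bubbles=1
Tick 7: [PARSE:-, VALIDATE:P4(v=13,ok=T), TRANSFORM:P3(v=0,ok=F), EMIT:P2(v=14,ok=T)] out:-; bubbles=1
Tick 8: [PARSE:-, VALIDATE:-, TRANSFORM:P4(v=26,ok=T), EMIT:P3(v=0,ok=F)] out:P2(v=14); bubbles=2
Tick 9: [PARSE:-, VALIDATE:-, TRANSFORM:-, EMIT:P4(v=26,ok=T)] out:P3(v=0); bubbles=3
Tick 10: [PARSE:-, VALIDATE:-, TRANSFORM:-, EMIT:-] out:P4(v=26); bubbles=4
Total bubble-slots: 24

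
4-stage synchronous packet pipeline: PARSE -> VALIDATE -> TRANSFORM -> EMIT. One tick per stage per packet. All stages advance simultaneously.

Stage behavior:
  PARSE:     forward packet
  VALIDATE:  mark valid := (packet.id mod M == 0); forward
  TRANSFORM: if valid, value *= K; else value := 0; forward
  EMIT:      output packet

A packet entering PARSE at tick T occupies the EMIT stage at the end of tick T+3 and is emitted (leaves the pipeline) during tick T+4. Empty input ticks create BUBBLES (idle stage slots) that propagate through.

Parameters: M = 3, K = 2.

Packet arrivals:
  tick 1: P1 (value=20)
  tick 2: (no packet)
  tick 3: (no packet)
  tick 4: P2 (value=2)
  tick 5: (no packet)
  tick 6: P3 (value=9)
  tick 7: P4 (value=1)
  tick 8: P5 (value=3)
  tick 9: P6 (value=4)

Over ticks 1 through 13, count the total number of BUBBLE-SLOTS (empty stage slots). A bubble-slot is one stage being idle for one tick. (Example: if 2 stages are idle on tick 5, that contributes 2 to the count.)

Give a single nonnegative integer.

Tick 1: [PARSE:P1(v=20,ok=F), VALIDATE:-, TRANSFORM:-, EMIT:-] out:-; bubbles=3
Tick 2: [PARSE:-, VALIDATE:P1(v=20,ok=F), TRANSFORM:-, EMIT:-] out:-; bubbles=3
Tick 3: [PARSE:-, VALIDATE:-, TRANSFORM:P1(v=0,ok=F), EMIT:-] out:-; bubbles=3
Tick 4: [PARSE:P2(v=2,ok=F), VALIDATE:-, TRANSFORM:-, EMIT:P1(v=0,ok=F)] out:-; bubbles=2
Tick 5: [PARSE:-, VALIDATE:P2(v=2,ok=F), TRANSFORM:-, EMIT:-] out:P1(v=0); bubbles=3
Tick 6: [PARSE:P3(v=9,ok=F), VALIDATE:-, TRANSFORM:P2(v=0,ok=F), EMIT:-] out:-; bubbles=2
Tick 7: [PARSE:P4(v=1,ok=F), VALIDATE:P3(v=9,ok=T), TRANSFORM:-, EMIT:P2(v=0,ok=F)] out:-; bubbles=1
Tick 8: [PARSE:P5(v=3,ok=F), VALIDATE:P4(v=1,ok=F), TRANSFORM:P3(v=18,ok=T), EMIT:-] out:P2(v=0); bubbles=1
Tick 9: [PARSE:P6(v=4,ok=F), VALIDATE:P5(v=3,ok=F), TRANSFORM:P4(v=0,ok=F), EMIT:P3(v=18,ok=T)] out:-; bubbles=0
Tick 10: [PARSE:-, VALIDATE:P6(v=4,ok=T), TRANSFORM:P5(v=0,ok=F), EMIT:P4(v=0,ok=F)] out:P3(v=18); bubbles=1
Tick 11: [PARSE:-, VALIDATE:-, TRANSFORM:P6(v=8,ok=T), EMIT:P5(v=0,ok=F)] out:P4(v=0); bubbles=2
Tick 12: [PARSE:-, VALIDATE:-, TRANSFORM:-, EMIT:P6(v=8,ok=T)] out:P5(v=0); bubbles=3
Tick 13: [PARSE:-, VALIDATE:-, TRANSFORM:-, EMIT:-] out:P6(v=8); bubbles=4
Total bubble-slots: 28

Answer: 28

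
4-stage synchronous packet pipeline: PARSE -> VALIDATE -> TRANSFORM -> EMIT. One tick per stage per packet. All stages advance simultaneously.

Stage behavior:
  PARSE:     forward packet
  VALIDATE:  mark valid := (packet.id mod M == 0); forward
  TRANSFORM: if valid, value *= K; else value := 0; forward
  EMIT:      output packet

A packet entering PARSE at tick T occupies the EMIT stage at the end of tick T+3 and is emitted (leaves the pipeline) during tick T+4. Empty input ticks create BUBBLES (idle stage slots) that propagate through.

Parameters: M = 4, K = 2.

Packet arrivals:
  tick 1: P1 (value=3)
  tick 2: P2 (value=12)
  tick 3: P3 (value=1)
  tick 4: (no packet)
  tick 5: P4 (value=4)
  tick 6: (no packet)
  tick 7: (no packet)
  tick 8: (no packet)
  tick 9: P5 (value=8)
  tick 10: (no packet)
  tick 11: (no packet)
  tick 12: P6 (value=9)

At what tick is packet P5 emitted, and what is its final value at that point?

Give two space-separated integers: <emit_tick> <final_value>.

Answer: 13 0

Derivation:
Tick 1: [PARSE:P1(v=3,ok=F), VALIDATE:-, TRANSFORM:-, EMIT:-] out:-; in:P1
Tick 2: [PARSE:P2(v=12,ok=F), VALIDATE:P1(v=3,ok=F), TRANSFORM:-, EMIT:-] out:-; in:P2
Tick 3: [PARSE:P3(v=1,ok=F), VALIDATE:P2(v=12,ok=F), TRANSFORM:P1(v=0,ok=F), EMIT:-] out:-; in:P3
Tick 4: [PARSE:-, VALIDATE:P3(v=1,ok=F), TRANSFORM:P2(v=0,ok=F), EMIT:P1(v=0,ok=F)] out:-; in:-
Tick 5: [PARSE:P4(v=4,ok=F), VALIDATE:-, TRANSFORM:P3(v=0,ok=F), EMIT:P2(v=0,ok=F)] out:P1(v=0); in:P4
Tick 6: [PARSE:-, VALIDATE:P4(v=4,ok=T), TRANSFORM:-, EMIT:P3(v=0,ok=F)] out:P2(v=0); in:-
Tick 7: [PARSE:-, VALIDATE:-, TRANSFORM:P4(v=8,ok=T), EMIT:-] out:P3(v=0); in:-
Tick 8: [PARSE:-, VALIDATE:-, TRANSFORM:-, EMIT:P4(v=8,ok=T)] out:-; in:-
Tick 9: [PARSE:P5(v=8,ok=F), VALIDATE:-, TRANSFORM:-, EMIT:-] out:P4(v=8); in:P5
Tick 10: [PARSE:-, VALIDATE:P5(v=8,ok=F), TRANSFORM:-, EMIT:-] out:-; in:-
Tick 11: [PARSE:-, VALIDATE:-, TRANSFORM:P5(v=0,ok=F), EMIT:-] out:-; in:-
Tick 12: [PARSE:P6(v=9,ok=F), VALIDATE:-, TRANSFORM:-, EMIT:P5(v=0,ok=F)] out:-; in:P6
Tick 13: [PARSE:-, VALIDATE:P6(v=9,ok=F), TRANSFORM:-, EMIT:-] out:P5(v=0); in:-
Tick 14: [PARSE:-, VALIDATE:-, TRANSFORM:P6(v=0,ok=F), EMIT:-] out:-; in:-
Tick 15: [PARSE:-, VALIDATE:-, TRANSFORM:-, EMIT:P6(v=0,ok=F)] out:-; in:-
Tick 16: [PARSE:-, VALIDATE:-, TRANSFORM:-, EMIT:-] out:P6(v=0); in:-
P5: arrives tick 9, valid=False (id=5, id%4=1), emit tick 13, final value 0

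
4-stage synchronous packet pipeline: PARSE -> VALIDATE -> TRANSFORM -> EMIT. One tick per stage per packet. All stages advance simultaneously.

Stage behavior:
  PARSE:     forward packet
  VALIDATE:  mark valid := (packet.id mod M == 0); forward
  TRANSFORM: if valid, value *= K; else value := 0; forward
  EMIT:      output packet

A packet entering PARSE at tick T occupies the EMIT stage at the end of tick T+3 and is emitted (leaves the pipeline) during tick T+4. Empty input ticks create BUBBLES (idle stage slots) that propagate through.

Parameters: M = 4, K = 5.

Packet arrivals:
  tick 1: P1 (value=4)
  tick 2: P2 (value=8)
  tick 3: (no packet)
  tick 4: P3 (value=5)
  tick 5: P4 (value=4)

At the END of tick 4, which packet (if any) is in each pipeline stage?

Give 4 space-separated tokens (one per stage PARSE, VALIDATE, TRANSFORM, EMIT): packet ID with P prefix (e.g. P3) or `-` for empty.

Answer: P3 - P2 P1

Derivation:
Tick 1: [PARSE:P1(v=4,ok=F), VALIDATE:-, TRANSFORM:-, EMIT:-] out:-; in:P1
Tick 2: [PARSE:P2(v=8,ok=F), VALIDATE:P1(v=4,ok=F), TRANSFORM:-, EMIT:-] out:-; in:P2
Tick 3: [PARSE:-, VALIDATE:P2(v=8,ok=F), TRANSFORM:P1(v=0,ok=F), EMIT:-] out:-; in:-
Tick 4: [PARSE:P3(v=5,ok=F), VALIDATE:-, TRANSFORM:P2(v=0,ok=F), EMIT:P1(v=0,ok=F)] out:-; in:P3
At end of tick 4: ['P3', '-', 'P2', 'P1']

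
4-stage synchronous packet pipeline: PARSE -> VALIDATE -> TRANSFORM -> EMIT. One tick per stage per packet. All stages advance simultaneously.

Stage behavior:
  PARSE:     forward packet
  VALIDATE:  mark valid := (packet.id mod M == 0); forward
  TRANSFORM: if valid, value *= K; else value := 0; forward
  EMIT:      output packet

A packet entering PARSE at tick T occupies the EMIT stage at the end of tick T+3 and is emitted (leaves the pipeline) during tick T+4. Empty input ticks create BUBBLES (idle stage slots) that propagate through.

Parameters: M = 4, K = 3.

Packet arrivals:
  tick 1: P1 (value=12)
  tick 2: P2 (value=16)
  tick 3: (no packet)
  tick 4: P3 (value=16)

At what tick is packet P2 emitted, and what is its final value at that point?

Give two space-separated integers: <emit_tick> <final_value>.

Answer: 6 0

Derivation:
Tick 1: [PARSE:P1(v=12,ok=F), VALIDATE:-, TRANSFORM:-, EMIT:-] out:-; in:P1
Tick 2: [PARSE:P2(v=16,ok=F), VALIDATE:P1(v=12,ok=F), TRANSFORM:-, EMIT:-] out:-; in:P2
Tick 3: [PARSE:-, VALIDATE:P2(v=16,ok=F), TRANSFORM:P1(v=0,ok=F), EMIT:-] out:-; in:-
Tick 4: [PARSE:P3(v=16,ok=F), VALIDATE:-, TRANSFORM:P2(v=0,ok=F), EMIT:P1(v=0,ok=F)] out:-; in:P3
Tick 5: [PARSE:-, VALIDATE:P3(v=16,ok=F), TRANSFORM:-, EMIT:P2(v=0,ok=F)] out:P1(v=0); in:-
Tick 6: [PARSE:-, VALIDATE:-, TRANSFORM:P3(v=0,ok=F), EMIT:-] out:P2(v=0); in:-
Tick 7: [PARSE:-, VALIDATE:-, TRANSFORM:-, EMIT:P3(v=0,ok=F)] out:-; in:-
Tick 8: [PARSE:-, VALIDATE:-, TRANSFORM:-, EMIT:-] out:P3(v=0); in:-
P2: arrives tick 2, valid=False (id=2, id%4=2), emit tick 6, final value 0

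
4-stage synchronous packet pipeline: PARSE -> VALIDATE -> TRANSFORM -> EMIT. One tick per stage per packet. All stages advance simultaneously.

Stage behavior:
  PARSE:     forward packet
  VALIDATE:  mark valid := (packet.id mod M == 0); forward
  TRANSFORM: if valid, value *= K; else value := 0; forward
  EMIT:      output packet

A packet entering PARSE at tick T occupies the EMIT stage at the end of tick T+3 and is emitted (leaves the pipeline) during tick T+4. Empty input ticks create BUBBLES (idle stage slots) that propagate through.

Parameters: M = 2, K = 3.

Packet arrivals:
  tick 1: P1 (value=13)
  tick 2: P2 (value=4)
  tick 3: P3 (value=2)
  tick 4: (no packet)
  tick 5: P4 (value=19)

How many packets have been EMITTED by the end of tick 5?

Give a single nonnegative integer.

Answer: 1

Derivation:
Tick 1: [PARSE:P1(v=13,ok=F), VALIDATE:-, TRANSFORM:-, EMIT:-] out:-; in:P1
Tick 2: [PARSE:P2(v=4,ok=F), VALIDATE:P1(v=13,ok=F), TRANSFORM:-, EMIT:-] out:-; in:P2
Tick 3: [PARSE:P3(v=2,ok=F), VALIDATE:P2(v=4,ok=T), TRANSFORM:P1(v=0,ok=F), EMIT:-] out:-; in:P3
Tick 4: [PARSE:-, VALIDATE:P3(v=2,ok=F), TRANSFORM:P2(v=12,ok=T), EMIT:P1(v=0,ok=F)] out:-; in:-
Tick 5: [PARSE:P4(v=19,ok=F), VALIDATE:-, TRANSFORM:P3(v=0,ok=F), EMIT:P2(v=12,ok=T)] out:P1(v=0); in:P4
Emitted by tick 5: ['P1']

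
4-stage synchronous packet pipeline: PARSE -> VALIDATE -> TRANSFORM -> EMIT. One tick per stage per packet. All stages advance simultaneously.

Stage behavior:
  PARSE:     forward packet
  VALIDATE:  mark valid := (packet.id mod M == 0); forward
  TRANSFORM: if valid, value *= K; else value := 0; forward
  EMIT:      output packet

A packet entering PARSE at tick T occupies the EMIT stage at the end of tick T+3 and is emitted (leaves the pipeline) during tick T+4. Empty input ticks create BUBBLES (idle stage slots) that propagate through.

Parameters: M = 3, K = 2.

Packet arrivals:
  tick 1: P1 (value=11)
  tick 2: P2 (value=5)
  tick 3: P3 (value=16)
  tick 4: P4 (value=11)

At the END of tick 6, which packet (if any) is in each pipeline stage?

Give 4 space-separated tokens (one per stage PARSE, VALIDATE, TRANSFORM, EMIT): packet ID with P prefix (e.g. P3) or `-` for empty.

Tick 1: [PARSE:P1(v=11,ok=F), VALIDATE:-, TRANSFORM:-, EMIT:-] out:-; in:P1
Tick 2: [PARSE:P2(v=5,ok=F), VALIDATE:P1(v=11,ok=F), TRANSFORM:-, EMIT:-] out:-; in:P2
Tick 3: [PARSE:P3(v=16,ok=F), VALIDATE:P2(v=5,ok=F), TRANSFORM:P1(v=0,ok=F), EMIT:-] out:-; in:P3
Tick 4: [PARSE:P4(v=11,ok=F), VALIDATE:P3(v=16,ok=T), TRANSFORM:P2(v=0,ok=F), EMIT:P1(v=0,ok=F)] out:-; in:P4
Tick 5: [PARSE:-, VALIDATE:P4(v=11,ok=F), TRANSFORM:P3(v=32,ok=T), EMIT:P2(v=0,ok=F)] out:P1(v=0); in:-
Tick 6: [PARSE:-, VALIDATE:-, TRANSFORM:P4(v=0,ok=F), EMIT:P3(v=32,ok=T)] out:P2(v=0); in:-
At end of tick 6: ['-', '-', 'P4', 'P3']

Answer: - - P4 P3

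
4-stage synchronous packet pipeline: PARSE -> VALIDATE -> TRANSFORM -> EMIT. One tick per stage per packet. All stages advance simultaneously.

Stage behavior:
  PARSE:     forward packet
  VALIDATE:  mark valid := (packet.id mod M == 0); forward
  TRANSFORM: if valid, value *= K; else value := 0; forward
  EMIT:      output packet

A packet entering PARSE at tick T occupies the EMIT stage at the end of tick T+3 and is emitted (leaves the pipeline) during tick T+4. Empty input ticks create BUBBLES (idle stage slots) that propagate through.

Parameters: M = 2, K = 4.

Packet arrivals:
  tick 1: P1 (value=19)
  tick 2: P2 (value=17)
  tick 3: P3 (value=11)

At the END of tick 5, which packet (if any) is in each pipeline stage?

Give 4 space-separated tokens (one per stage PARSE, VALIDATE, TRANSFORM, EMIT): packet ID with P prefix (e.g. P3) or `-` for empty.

Answer: - - P3 P2

Derivation:
Tick 1: [PARSE:P1(v=19,ok=F), VALIDATE:-, TRANSFORM:-, EMIT:-] out:-; in:P1
Tick 2: [PARSE:P2(v=17,ok=F), VALIDATE:P1(v=19,ok=F), TRANSFORM:-, EMIT:-] out:-; in:P2
Tick 3: [PARSE:P3(v=11,ok=F), VALIDATE:P2(v=17,ok=T), TRANSFORM:P1(v=0,ok=F), EMIT:-] out:-; in:P3
Tick 4: [PARSE:-, VALIDATE:P3(v=11,ok=F), TRANSFORM:P2(v=68,ok=T), EMIT:P1(v=0,ok=F)] out:-; in:-
Tick 5: [PARSE:-, VALIDATE:-, TRANSFORM:P3(v=0,ok=F), EMIT:P2(v=68,ok=T)] out:P1(v=0); in:-
At end of tick 5: ['-', '-', 'P3', 'P2']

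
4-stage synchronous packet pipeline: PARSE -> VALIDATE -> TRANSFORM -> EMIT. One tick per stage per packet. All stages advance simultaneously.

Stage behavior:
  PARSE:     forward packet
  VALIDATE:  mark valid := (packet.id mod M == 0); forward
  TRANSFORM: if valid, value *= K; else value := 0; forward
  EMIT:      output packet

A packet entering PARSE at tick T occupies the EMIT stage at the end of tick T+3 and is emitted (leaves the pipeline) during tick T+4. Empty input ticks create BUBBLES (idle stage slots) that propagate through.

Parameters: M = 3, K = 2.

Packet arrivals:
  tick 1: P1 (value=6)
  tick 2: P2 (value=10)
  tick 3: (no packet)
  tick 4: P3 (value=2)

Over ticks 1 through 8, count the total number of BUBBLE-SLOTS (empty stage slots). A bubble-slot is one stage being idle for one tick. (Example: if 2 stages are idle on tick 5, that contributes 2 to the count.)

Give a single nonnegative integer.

Answer: 20

Derivation:
Tick 1: [PARSE:P1(v=6,ok=F), VALIDATE:-, TRANSFORM:-, EMIT:-] out:-; bubbles=3
Tick 2: [PARSE:P2(v=10,ok=F), VALIDATE:P1(v=6,ok=F), TRANSFORM:-, EMIT:-] out:-; bubbles=2
Tick 3: [PARSE:-, VALIDATE:P2(v=10,ok=F), TRANSFORM:P1(v=0,ok=F), EMIT:-] out:-; bubbles=2
Tick 4: [PARSE:P3(v=2,ok=F), VALIDATE:-, TRANSFORM:P2(v=0,ok=F), EMIT:P1(v=0,ok=F)] out:-; bubbles=1
Tick 5: [PARSE:-, VALIDATE:P3(v=2,ok=T), TRANSFORM:-, EMIT:P2(v=0,ok=F)] out:P1(v=0); bubbles=2
Tick 6: [PARSE:-, VALIDATE:-, TRANSFORM:P3(v=4,ok=T), EMIT:-] out:P2(v=0); bubbles=3
Tick 7: [PARSE:-, VALIDATE:-, TRANSFORM:-, EMIT:P3(v=4,ok=T)] out:-; bubbles=3
Tick 8: [PARSE:-, VALIDATE:-, TRANSFORM:-, EMIT:-] out:P3(v=4); bubbles=4
Total bubble-slots: 20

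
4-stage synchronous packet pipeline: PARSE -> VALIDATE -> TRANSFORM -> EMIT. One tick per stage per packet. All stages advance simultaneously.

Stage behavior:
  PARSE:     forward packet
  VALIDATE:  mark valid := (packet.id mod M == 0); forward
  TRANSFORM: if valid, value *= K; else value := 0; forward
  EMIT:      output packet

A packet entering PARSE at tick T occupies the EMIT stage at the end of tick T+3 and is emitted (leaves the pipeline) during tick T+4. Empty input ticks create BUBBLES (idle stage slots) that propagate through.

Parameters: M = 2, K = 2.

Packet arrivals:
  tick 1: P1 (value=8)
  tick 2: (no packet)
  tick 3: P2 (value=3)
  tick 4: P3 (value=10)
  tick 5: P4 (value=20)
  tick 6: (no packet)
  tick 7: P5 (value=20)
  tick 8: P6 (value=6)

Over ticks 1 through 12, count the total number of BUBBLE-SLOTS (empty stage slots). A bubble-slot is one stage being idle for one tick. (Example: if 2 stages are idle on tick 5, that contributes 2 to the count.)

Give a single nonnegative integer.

Tick 1: [PARSE:P1(v=8,ok=F), VALIDATE:-, TRANSFORM:-, EMIT:-] out:-; bubbles=3
Tick 2: [PARSE:-, VALIDATE:P1(v=8,ok=F), TRANSFORM:-, EMIT:-] out:-; bubbles=3
Tick 3: [PARSE:P2(v=3,ok=F), VALIDATE:-, TRANSFORM:P1(v=0,ok=F), EMIT:-] out:-; bubbles=2
Tick 4: [PARSE:P3(v=10,ok=F), VALIDATE:P2(v=3,ok=T), TRANSFORM:-, EMIT:P1(v=0,ok=F)] out:-; bubbles=1
Tick 5: [PARSE:P4(v=20,ok=F), VALIDATE:P3(v=10,ok=F), TRANSFORM:P2(v=6,ok=T), EMIT:-] out:P1(v=0); bubbles=1
Tick 6: [PARSE:-, VALIDATE:P4(v=20,ok=T), TRANSFORM:P3(v=0,ok=F), EMIT:P2(v=6,ok=T)] out:-; bubbles=1
Tick 7: [PARSE:P5(v=20,ok=F), VALIDATE:-, TRANSFORM:P4(v=40,ok=T), EMIT:P3(v=0,ok=F)] out:P2(v=6); bubbles=1
Tick 8: [PARSE:P6(v=6,ok=F), VALIDATE:P5(v=20,ok=F), TRANSFORM:-, EMIT:P4(v=40,ok=T)] out:P3(v=0); bubbles=1
Tick 9: [PARSE:-, VALIDATE:P6(v=6,ok=T), TRANSFORM:P5(v=0,ok=F), EMIT:-] out:P4(v=40); bubbles=2
Tick 10: [PARSE:-, VALIDATE:-, TRANSFORM:P6(v=12,ok=T), EMIT:P5(v=0,ok=F)] out:-; bubbles=2
Tick 11: [PARSE:-, VALIDATE:-, TRANSFORM:-, EMIT:P6(v=12,ok=T)] out:P5(v=0); bubbles=3
Tick 12: [PARSE:-, VALIDATE:-, TRANSFORM:-, EMIT:-] out:P6(v=12); bubbles=4
Total bubble-slots: 24

Answer: 24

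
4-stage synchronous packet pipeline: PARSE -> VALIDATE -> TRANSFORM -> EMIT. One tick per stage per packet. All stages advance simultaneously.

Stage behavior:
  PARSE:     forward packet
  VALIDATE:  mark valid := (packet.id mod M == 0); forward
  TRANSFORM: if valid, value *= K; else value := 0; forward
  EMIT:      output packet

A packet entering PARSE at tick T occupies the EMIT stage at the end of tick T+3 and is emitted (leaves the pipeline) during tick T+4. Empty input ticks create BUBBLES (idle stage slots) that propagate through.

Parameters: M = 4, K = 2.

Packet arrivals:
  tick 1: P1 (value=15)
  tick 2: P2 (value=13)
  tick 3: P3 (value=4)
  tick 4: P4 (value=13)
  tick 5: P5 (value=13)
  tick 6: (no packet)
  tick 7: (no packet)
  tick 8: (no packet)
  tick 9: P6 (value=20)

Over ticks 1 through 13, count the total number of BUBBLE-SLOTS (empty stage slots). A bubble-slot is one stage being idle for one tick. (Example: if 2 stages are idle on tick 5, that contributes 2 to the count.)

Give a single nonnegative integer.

Answer: 28

Derivation:
Tick 1: [PARSE:P1(v=15,ok=F), VALIDATE:-, TRANSFORM:-, EMIT:-] out:-; bubbles=3
Tick 2: [PARSE:P2(v=13,ok=F), VALIDATE:P1(v=15,ok=F), TRANSFORM:-, EMIT:-] out:-; bubbles=2
Tick 3: [PARSE:P3(v=4,ok=F), VALIDATE:P2(v=13,ok=F), TRANSFORM:P1(v=0,ok=F), EMIT:-] out:-; bubbles=1
Tick 4: [PARSE:P4(v=13,ok=F), VALIDATE:P3(v=4,ok=F), TRANSFORM:P2(v=0,ok=F), EMIT:P1(v=0,ok=F)] out:-; bubbles=0
Tick 5: [PARSE:P5(v=13,ok=F), VALIDATE:P4(v=13,ok=T), TRANSFORM:P3(v=0,ok=F), EMIT:P2(v=0,ok=F)] out:P1(v=0); bubbles=0
Tick 6: [PARSE:-, VALIDATE:P5(v=13,ok=F), TRANSFORM:P4(v=26,ok=T), EMIT:P3(v=0,ok=F)] out:P2(v=0); bubbles=1
Tick 7: [PARSE:-, VALIDATE:-, TRANSFORM:P5(v=0,ok=F), EMIT:P4(v=26,ok=T)] out:P3(v=0); bubbles=2
Tick 8: [PARSE:-, VALIDATE:-, TRANSFORM:-, EMIT:P5(v=0,ok=F)] out:P4(v=26); bubbles=3
Tick 9: [PARSE:P6(v=20,ok=F), VALIDATE:-, TRANSFORM:-, EMIT:-] out:P5(v=0); bubbles=3
Tick 10: [PARSE:-, VALIDATE:P6(v=20,ok=F), TRANSFORM:-, EMIT:-] out:-; bubbles=3
Tick 11: [PARSE:-, VALIDATE:-, TRANSFORM:P6(v=0,ok=F), EMIT:-] out:-; bubbles=3
Tick 12: [PARSE:-, VALIDATE:-, TRANSFORM:-, EMIT:P6(v=0,ok=F)] out:-; bubbles=3
Tick 13: [PARSE:-, VALIDATE:-, TRANSFORM:-, EMIT:-] out:P6(v=0); bubbles=4
Total bubble-slots: 28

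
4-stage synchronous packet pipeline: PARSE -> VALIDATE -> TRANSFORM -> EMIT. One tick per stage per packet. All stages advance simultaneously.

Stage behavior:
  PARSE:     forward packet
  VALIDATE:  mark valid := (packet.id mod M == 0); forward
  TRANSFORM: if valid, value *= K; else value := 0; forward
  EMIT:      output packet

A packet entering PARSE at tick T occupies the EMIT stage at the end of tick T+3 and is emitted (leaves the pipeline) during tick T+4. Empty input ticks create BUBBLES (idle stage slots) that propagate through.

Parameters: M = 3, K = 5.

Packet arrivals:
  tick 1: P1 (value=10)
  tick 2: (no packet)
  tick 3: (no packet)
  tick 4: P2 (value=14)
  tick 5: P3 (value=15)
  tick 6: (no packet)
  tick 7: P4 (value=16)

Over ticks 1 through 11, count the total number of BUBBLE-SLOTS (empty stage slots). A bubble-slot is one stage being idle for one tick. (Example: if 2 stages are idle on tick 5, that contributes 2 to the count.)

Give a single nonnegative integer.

Answer: 28

Derivation:
Tick 1: [PARSE:P1(v=10,ok=F), VALIDATE:-, TRANSFORM:-, EMIT:-] out:-; bubbles=3
Tick 2: [PARSE:-, VALIDATE:P1(v=10,ok=F), TRANSFORM:-, EMIT:-] out:-; bubbles=3
Tick 3: [PARSE:-, VALIDATE:-, TRANSFORM:P1(v=0,ok=F), EMIT:-] out:-; bubbles=3
Tick 4: [PARSE:P2(v=14,ok=F), VALIDATE:-, TRANSFORM:-, EMIT:P1(v=0,ok=F)] out:-; bubbles=2
Tick 5: [PARSE:P3(v=15,ok=F), VALIDATE:P2(v=14,ok=F), TRANSFORM:-, EMIT:-] out:P1(v=0); bubbles=2
Tick 6: [PARSE:-, VALIDATE:P3(v=15,ok=T), TRANSFORM:P2(v=0,ok=F), EMIT:-] out:-; bubbles=2
Tick 7: [PARSE:P4(v=16,ok=F), VALIDATE:-, TRANSFORM:P3(v=75,ok=T), EMIT:P2(v=0,ok=F)] out:-; bubbles=1
Tick 8: [PARSE:-, VALIDATE:P4(v=16,ok=F), TRANSFORM:-, EMIT:P3(v=75,ok=T)] out:P2(v=0); bubbles=2
Tick 9: [PARSE:-, VALIDATE:-, TRANSFORM:P4(v=0,ok=F), EMIT:-] out:P3(v=75); bubbles=3
Tick 10: [PARSE:-, VALIDATE:-, TRANSFORM:-, EMIT:P4(v=0,ok=F)] out:-; bubbles=3
Tick 11: [PARSE:-, VALIDATE:-, TRANSFORM:-, EMIT:-] out:P4(v=0); bubbles=4
Total bubble-slots: 28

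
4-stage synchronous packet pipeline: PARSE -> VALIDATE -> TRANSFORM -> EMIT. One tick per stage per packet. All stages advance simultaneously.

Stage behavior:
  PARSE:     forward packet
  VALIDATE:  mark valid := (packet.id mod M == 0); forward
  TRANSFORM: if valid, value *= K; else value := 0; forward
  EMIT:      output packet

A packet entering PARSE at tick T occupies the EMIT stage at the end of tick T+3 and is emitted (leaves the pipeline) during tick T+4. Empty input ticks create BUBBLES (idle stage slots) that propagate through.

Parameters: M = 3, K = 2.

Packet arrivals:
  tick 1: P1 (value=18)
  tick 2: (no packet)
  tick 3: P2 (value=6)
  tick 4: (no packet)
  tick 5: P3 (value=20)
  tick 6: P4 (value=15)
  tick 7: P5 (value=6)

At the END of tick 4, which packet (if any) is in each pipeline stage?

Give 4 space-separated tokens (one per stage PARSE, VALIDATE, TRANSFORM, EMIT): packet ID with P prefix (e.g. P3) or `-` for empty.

Answer: - P2 - P1

Derivation:
Tick 1: [PARSE:P1(v=18,ok=F), VALIDATE:-, TRANSFORM:-, EMIT:-] out:-; in:P1
Tick 2: [PARSE:-, VALIDATE:P1(v=18,ok=F), TRANSFORM:-, EMIT:-] out:-; in:-
Tick 3: [PARSE:P2(v=6,ok=F), VALIDATE:-, TRANSFORM:P1(v=0,ok=F), EMIT:-] out:-; in:P2
Tick 4: [PARSE:-, VALIDATE:P2(v=6,ok=F), TRANSFORM:-, EMIT:P1(v=0,ok=F)] out:-; in:-
At end of tick 4: ['-', 'P2', '-', 'P1']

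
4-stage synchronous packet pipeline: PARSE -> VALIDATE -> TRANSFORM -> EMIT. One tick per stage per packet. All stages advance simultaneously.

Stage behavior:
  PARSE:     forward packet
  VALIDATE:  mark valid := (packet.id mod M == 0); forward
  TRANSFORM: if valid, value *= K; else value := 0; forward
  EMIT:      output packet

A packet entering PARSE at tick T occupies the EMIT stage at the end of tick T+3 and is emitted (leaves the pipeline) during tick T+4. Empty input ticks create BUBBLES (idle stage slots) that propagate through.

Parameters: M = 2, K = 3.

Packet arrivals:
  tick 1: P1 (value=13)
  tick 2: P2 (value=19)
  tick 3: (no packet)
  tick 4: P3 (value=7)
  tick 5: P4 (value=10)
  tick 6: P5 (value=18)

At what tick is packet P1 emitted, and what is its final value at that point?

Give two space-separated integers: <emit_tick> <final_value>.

Answer: 5 0

Derivation:
Tick 1: [PARSE:P1(v=13,ok=F), VALIDATE:-, TRANSFORM:-, EMIT:-] out:-; in:P1
Tick 2: [PARSE:P2(v=19,ok=F), VALIDATE:P1(v=13,ok=F), TRANSFORM:-, EMIT:-] out:-; in:P2
Tick 3: [PARSE:-, VALIDATE:P2(v=19,ok=T), TRANSFORM:P1(v=0,ok=F), EMIT:-] out:-; in:-
Tick 4: [PARSE:P3(v=7,ok=F), VALIDATE:-, TRANSFORM:P2(v=57,ok=T), EMIT:P1(v=0,ok=F)] out:-; in:P3
Tick 5: [PARSE:P4(v=10,ok=F), VALIDATE:P3(v=7,ok=F), TRANSFORM:-, EMIT:P2(v=57,ok=T)] out:P1(v=0); in:P4
Tick 6: [PARSE:P5(v=18,ok=F), VALIDATE:P4(v=10,ok=T), TRANSFORM:P3(v=0,ok=F), EMIT:-] out:P2(v=57); in:P5
Tick 7: [PARSE:-, VALIDATE:P5(v=18,ok=F), TRANSFORM:P4(v=30,ok=T), EMIT:P3(v=0,ok=F)] out:-; in:-
Tick 8: [PARSE:-, VALIDATE:-, TRANSFORM:P5(v=0,ok=F), EMIT:P4(v=30,ok=T)] out:P3(v=0); in:-
Tick 9: [PARSE:-, VALIDATE:-, TRANSFORM:-, EMIT:P5(v=0,ok=F)] out:P4(v=30); in:-
Tick 10: [PARSE:-, VALIDATE:-, TRANSFORM:-, EMIT:-] out:P5(v=0); in:-
P1: arrives tick 1, valid=False (id=1, id%2=1), emit tick 5, final value 0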